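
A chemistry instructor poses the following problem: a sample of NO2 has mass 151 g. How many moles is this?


M(NO2) = 46.01 g/mol
n = mass/M = 151/46.01 = 3.2819 mol

3.2819 mol


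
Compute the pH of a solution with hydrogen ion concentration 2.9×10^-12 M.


pH = -log10([H+]) = -log10(2.9×10^-12)
= 12 - log10(2.9)
= 12 - 0.46
= 11.54

11.54


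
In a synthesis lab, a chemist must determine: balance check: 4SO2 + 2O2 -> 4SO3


Equation: 4SO2 + 2O2 -> 4SO3
Check atoms: O: 12=12, S: 4=4
Balanced

Yes, balanced


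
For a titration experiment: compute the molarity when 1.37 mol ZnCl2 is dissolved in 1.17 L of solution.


M = n/V = 1.37/1.17 = 1.171 mol/L

1.171 M


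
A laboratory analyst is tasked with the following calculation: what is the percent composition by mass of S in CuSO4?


M(CuSO4) = 1×63.55 + 1×32.07 + 4×16.0 = 159.62 g/mol
Mass of S = 1 × 32.07 = 32.07 g/mol
% S = 32.07/159.62 × 100 = 20.09%

20.09%


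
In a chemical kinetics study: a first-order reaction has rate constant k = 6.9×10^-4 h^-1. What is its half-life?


t½ = ln2/k = 0.693147/(6.9×10^-4 h^-1)
= 1005 h

1005 h


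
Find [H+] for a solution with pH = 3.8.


[H+] = 10^(-pH) = 10^(-3.8)
= 1.58×10^-4 M

1.58×10^-4 M


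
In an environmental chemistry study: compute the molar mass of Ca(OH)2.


M(Ca(OH)2) = 1×40.08 + 2×16.0 + 2×1.008
= 40.08 + 32.0 + 2.02
= 74.1 g/mol

74.1 g/mol


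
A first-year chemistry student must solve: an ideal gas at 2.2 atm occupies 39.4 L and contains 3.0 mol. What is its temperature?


PV = nRT  (R = 0.08206 L·atm/(mol·K))
T = PV/(nR) = 2.2×39.4/(3.0×0.08206)
= 86.68/0.246180
= 352.10 K

352.10 K


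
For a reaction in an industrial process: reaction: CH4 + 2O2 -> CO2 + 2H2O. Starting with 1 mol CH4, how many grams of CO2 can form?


Mole ratio CO2:CH4 = 1:1
n(CO2) = 1 × 1/1 = 1.000 mol
mass = 1.000 × 44.01 = 44.01 g

44.01 g


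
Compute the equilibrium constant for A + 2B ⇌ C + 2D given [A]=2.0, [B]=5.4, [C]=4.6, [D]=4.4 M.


Kc = [C][D]^2/([A][B]^2)
= (4.6^1 × 4.4^2)/(2.0^1 × 5.4^2)
= 89.056/58.32
= 1.527

1.527


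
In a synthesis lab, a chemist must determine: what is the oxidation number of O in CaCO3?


O is usually -2
Oxidation number: -2

-2


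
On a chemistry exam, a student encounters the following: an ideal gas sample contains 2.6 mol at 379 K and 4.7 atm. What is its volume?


PV = nRT  (R = 0.08206 L·atm/(mol·K))
V = nRT/P = 2.6×0.08206×379/4.7
= 17.205 L

17.205 L


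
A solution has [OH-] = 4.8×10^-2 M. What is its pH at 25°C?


pOH = -log10([OH-]) = -log10(4.8×10^-2)
= 2 - log10(4.8) = 1.32
pH = 14 - pOH = 14 - 1.32 = 12.68

12.68


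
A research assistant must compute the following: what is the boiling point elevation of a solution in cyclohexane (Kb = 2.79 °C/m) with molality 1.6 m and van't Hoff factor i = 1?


ΔTb = Kb × m × i
= 2.79 × 1.6 × 1
= 4.464 °C

4.464 °C


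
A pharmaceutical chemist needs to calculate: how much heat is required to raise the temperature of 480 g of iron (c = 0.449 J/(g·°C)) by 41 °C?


q = mcΔT = 480 × 0.449 × 41
= 8836.32 J

8836.32 J


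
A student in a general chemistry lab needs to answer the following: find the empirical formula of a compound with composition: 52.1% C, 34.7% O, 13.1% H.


Assume 100 g sample. Moles of each element:
  C: 52.1/12.01 = 4.338 mol
  O: 34.7/16.0 = 2.169 mol
  H: 13.1/1.008 = 12.996 mol
Divide by smallest (2.169):
  C: 4.338/2.169 = 2.0
  O: 2.169/2.169 = 1.0
  H: 12.996/2.169 = 5.99
Empirical formula: C2H6O

C2H6O


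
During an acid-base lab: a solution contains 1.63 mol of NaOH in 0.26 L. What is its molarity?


M = n/V = 1.63/0.26 = 6.269 mol/L

6.269 M


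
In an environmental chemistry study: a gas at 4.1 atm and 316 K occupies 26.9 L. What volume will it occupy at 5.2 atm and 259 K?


P1V1/T1 = P2V2/T2
V2 = P1V1T2/(T1P2)
= 4.1×26.9×259/(316×5.2)
= 17.384 L

17.384 L


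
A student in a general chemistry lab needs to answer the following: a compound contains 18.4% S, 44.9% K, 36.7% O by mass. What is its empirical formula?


Assume 100 g sample. Moles of each element:
  S: 18.4/32.07 = 0.574 mol
  K: 44.9/39.1 = 1.148 mol
  O: 36.7/16.0 = 2.294 mol
Divide by smallest (0.574):
  S: 0.574/0.574 = 1.0
  K: 1.148/0.574 = 2.0
  O: 2.294/0.574 = 4.0
Empirical formula: K2SO4

K2SO4


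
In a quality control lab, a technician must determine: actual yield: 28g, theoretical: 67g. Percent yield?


% yield = actual/theoretical × 100
= 28/67 × 100
= 41.79%

41.79%


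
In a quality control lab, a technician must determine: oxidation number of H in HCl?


H is +1 with nonmetals
Oxidation number: +1

+1


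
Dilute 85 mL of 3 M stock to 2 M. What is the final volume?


C1V1 = C2V2
3 × 85 = 2 × V2
V2 = 255/2 = 127.5 mL

127.5 mL


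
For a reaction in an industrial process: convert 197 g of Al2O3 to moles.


M(Al2O3) = 101.96 g/mol
n = mass/M = 197/101.96 = 1.9321 mol

1.9321 mol


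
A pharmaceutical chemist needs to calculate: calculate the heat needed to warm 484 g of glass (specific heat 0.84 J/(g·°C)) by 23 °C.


q = mcΔT = 484 × 0.84 × 23
= 9350.88 J

9350.88 J


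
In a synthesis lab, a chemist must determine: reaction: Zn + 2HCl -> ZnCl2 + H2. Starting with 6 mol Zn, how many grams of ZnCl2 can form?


Mole ratio ZnCl2:Zn = 1:1
n(ZnCl2) = 6 × 1/1 = 6.000 mol
mass = 6.000 × 136.28 = 817.68 g

817.68 g


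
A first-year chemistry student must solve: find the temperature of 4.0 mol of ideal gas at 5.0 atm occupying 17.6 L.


PV = nRT  (R = 0.08206 L·atm/(mol·K))
T = PV/(nR) = 5.0×17.6/(4.0×0.08206)
= 88.00/0.328240
= 268.10 K

268.10 K


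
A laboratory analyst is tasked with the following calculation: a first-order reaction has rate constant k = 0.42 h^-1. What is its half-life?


t½ = ln2/k = 0.693147/(0.42 h^-1)
= 1.650 h

1.650 h


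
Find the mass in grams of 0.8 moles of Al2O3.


M(Al2O3) = 101.96 g/mol
mass = n × M = 0.8 × 101.96 = 81.57 g

81.57 g


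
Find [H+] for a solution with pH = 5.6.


[H+] = 10^(-pH) = 10^(-5.6)
= 2.51×10^-6 M

2.51×10^-6 M


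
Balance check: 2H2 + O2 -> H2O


Equation: 2H2 + O2 -> H2O
Check atoms: H: 4≠2, O: 2≠1
Not balanced

No, not balanced


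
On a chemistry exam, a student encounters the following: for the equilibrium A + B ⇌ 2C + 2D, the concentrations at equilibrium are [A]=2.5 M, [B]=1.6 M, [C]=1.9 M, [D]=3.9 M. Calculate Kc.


Kc = [C]^2[D]^2/([A][B])
= (1.9^2 × 3.9^2)/(2.5^1 × 1.6^1)
= 54.9081/4
= 13.73

13.73


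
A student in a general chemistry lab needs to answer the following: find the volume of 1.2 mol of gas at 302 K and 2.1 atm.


PV = nRT  (R = 0.08206 L·atm/(mol·K))
V = nRT/P = 1.2×0.08206×302/2.1
= 14.161 L

14.161 L


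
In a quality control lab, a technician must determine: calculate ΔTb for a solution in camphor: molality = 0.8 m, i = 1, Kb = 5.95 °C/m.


ΔTb = Kb × m × i
= 5.95 × 0.8 × 1
= 4.76 °C

4.76 °C


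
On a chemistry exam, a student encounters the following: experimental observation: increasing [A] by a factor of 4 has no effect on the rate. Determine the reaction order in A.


rate ∝ [A]^n
rate ∝ [A]^0
Order in A: 0

0


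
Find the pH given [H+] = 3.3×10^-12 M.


pH = -log10([H+]) = -log10(3.3×10^-12)
= 12 - log10(3.3)
= 12 - 0.52
= 11.48

11.48


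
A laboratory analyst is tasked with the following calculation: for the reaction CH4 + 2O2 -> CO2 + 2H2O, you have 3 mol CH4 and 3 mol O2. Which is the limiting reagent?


Mole ratio available / coefficient:
  CH4: 3/1 = 3.000
  O2: 3/2 = 1.500
Smaller ratio is limiting.

O2


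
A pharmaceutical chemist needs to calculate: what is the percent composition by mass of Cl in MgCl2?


M(MgCl2) = 1×24.31 + 2×35.45 = 95.21 g/mol
Mass of Cl = 2 × 35.45 = 70.90 g/mol
% Cl = 70.90/95.21 × 100 = 74.47%

74.47%


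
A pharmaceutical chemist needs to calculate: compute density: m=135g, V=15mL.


ρ = mass/volume
= 135/15
= 9.0 g/mL

9.0 g/mL


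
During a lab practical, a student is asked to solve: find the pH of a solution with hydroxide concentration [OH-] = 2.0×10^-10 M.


pOH = -log10([OH-]) = -log10(2.0×10^-10)
= 10 - log10(2.0) = 9.7
pH = 14 - pOH = 14 - 9.7 = 4.3

4.3


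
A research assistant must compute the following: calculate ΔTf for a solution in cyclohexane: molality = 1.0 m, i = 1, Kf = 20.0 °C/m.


ΔTf = Kf × m × i
= 20.0 × 1.0 × 1
= 20.0 °C

20.0 °C


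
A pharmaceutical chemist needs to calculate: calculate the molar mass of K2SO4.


M(K2SO4) = 2×39.1 + 1×32.07 + 4×16.0
= 78.2 + 32.07 + 64.0
= 174.27 g/mol

174.27 g/mol


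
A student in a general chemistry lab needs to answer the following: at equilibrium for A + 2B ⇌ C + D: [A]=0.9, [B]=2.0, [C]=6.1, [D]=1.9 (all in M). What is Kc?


Kc = [C][D]/([A][B]^2)
= (6.1^1 × 1.9^1)/(0.9^1 × 2.0^2)
= 11.59/3.6
= 3.219

3.219


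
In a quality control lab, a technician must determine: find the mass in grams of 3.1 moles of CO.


M(CO) = 28.01 g/mol
mass = n × M = 3.1 × 28.01 = 86.83 g

86.83 g


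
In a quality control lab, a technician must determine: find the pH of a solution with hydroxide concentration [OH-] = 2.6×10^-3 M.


pOH = -log10([OH-]) = -log10(2.6×10^-3)
= 3 - log10(2.6) = 2.59
pH = 14 - pOH = 14 - 2.59 = 11.41

11.41


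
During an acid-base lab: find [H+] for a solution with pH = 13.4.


[H+] = 10^(-pH) = 10^(-13.4)
= 3.98×10^-14 M

3.98×10^-14 M


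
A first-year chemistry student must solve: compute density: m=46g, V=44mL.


ρ = mass/volume
= 46/44
= 1.045 g/mL

1.045 g/mL


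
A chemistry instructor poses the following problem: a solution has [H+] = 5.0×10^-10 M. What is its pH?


pH = -log10([H+]) = -log10(5.0×10^-10)
= 10 - log10(5.0)
= 10 - 0.7
= 9.3

9.3


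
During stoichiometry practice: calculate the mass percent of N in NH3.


M(NH3) = 1×14.01 + 3×1.008 = 17.034 g/mol
Mass of N = 1 × 14.01 = 14.01 g/mol
% N = 14.01/17.034 × 100 = 82.25%

82.25%


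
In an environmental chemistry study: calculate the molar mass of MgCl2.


M(MgCl2) = 1×24.31 + 2×35.45
= 24.31 + 70.9
= 95.21 g/mol

95.21 g/mol


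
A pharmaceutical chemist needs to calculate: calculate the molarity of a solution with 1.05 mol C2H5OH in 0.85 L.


M = n/V = 1.05/0.85 = 1.235 mol/L

1.235 M


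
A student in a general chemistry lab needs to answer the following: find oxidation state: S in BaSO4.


(+2) + x + 4(-2) = 0, so x = +6
Oxidation number: +6

+6


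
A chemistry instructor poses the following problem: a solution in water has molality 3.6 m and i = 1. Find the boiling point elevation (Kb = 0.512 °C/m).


ΔTb = Kb × m × i
= 0.512 × 3.6 × 1
= 1.8432 °C

1.8432 °C


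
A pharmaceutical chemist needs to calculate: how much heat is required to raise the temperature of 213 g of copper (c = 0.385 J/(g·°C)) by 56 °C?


q = mcΔT = 213 × 0.385 × 56
= 4592.28 J

4592.28 J


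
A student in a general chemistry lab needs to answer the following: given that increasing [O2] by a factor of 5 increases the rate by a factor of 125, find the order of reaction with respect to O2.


rate ∝ [O2]^n
5^n = 125 → n = 3
Order in O2: 3

3


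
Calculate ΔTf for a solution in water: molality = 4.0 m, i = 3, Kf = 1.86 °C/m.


ΔTf = Kf × m × i
= 1.86 × 4.0 × 3
= 22.32 °C

22.32 °C


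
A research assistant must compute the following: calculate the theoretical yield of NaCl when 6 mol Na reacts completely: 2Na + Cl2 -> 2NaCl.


Mole ratio NaCl:Na = 2:2
n(NaCl) = 6 × 2/2 = 6.000 mol
mass = 6.000 × 58.44 = 350.64 g

350.64 g


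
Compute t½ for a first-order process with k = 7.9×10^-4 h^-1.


t½ = ln2/k = 0.693147/(7.9×10^-4 h^-1)
= 877.4 h

877.4 h


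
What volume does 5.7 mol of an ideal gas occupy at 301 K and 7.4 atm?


PV = nRT  (R = 0.08206 L·atm/(mol·K))
V = nRT/P = 5.7×0.08206×301/7.4
= 19.026 L

19.026 L


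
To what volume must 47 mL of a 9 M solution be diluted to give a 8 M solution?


C1V1 = C2V2
9 × 47 = 8 × V2
V2 = 423/8 = 52.88 mL

52.88 mL


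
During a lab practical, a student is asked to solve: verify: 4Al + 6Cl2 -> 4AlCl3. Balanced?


Equation: 4Al + 6Cl2 -> 4AlCl3
Check atoms: Al: 4=4, Cl: 12=12
Balanced

Yes, balanced


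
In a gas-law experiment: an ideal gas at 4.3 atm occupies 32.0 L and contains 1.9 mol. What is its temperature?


PV = nRT  (R = 0.08206 L·atm/(mol·K))
T = PV/(nR) = 4.3×32.0/(1.9×0.08206)
= 137.60/0.155914
= 882.54 K

882.54 K


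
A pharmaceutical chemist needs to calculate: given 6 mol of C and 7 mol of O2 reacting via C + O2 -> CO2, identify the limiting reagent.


Mole ratio available / coefficient:
  C: 6/1 = 6.000
  O2: 7/1 = 7.000
Smaller ratio is limiting.

C


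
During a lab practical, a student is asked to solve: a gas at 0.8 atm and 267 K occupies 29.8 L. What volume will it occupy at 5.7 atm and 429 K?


P1V1/T1 = P2V2/T2
V2 = P1V1T2/(T1P2)
= 0.8×29.8×429/(267×5.7)
= 6.72 L

6.72 L


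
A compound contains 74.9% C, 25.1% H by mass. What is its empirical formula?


Assume 100 g sample. Moles of each element:
  C: 74.9/12.01 = 6.236 mol
  H: 25.1/1.008 = 24.901 mol
Divide by smallest (6.236):
  C: 6.236/6.236 = 1.0
  H: 24.901/6.236 = 3.99
Empirical formula: CH4

CH4


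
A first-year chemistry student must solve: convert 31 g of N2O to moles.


M(N2O) = 44.02 g/mol
n = mass/M = 31/44.02 = 0.7042 mol

0.7042 mol


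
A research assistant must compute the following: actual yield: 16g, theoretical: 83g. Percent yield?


% yield = actual/theoretical × 100
= 16/83 × 100
= 19.28%

19.28%


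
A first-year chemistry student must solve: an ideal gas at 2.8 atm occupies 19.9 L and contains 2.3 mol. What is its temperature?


PV = nRT  (R = 0.08206 L·atm/(mol·K))
T = PV/(nR) = 2.8×19.9/(2.3×0.08206)
= 55.72/0.188738
= 295.22 K

295.22 K


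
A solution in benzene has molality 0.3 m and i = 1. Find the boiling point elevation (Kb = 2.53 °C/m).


ΔTb = Kb × m × i
= 2.53 × 0.3 × 1
= 0.759 °C

0.759 °C


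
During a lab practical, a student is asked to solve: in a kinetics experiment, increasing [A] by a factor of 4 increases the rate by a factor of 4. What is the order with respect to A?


rate ∝ [A]^n
4^n = 4 → n = 1
Order in A: 1

1


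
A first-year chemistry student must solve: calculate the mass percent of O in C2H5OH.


M(C2H5OH) = 2×12.01 + 6×1.008 + 1×16.0 = 46.068 g/mol
Mass of O = 1 × 16.0 = 16.00 g/mol
% O = 16.00/46.068 × 100 = 34.73%

34.73%


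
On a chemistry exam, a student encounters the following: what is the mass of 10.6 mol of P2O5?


M(P2O5) = 141.94 g/mol
mass = n × M = 10.6 × 141.94 = 1504.56 g

1504.56 g


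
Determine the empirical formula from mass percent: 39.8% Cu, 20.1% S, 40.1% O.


Assume 100 g sample. Moles of each element:
  Cu: 39.8/63.55 = 0.626 mol
  S: 20.1/32.07 = 0.627 mol
  O: 40.1/16.0 = 2.506 mol
Divide by smallest (0.626):
  Cu: 0.626/0.626 = 1.0
  S: 0.627/0.626 = 1.0
  O: 2.506/0.626 = 4.0
Empirical formula: CuSO4

CuSO4


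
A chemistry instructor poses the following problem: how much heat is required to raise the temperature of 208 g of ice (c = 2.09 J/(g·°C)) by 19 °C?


q = mcΔT = 208 × 2.09 × 19
= 8259.68 J

8259.68 J


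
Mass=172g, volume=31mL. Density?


ρ = mass/volume
= 172/31
= 5.548 g/mL

5.548 g/mL


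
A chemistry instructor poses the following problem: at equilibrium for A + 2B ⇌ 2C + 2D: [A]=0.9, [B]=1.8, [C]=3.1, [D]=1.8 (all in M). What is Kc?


Kc = [C]^2[D]^2/([A][B]^2)
= (3.1^2 × 1.8^2)/(0.9^1 × 1.8^2)
= 31.1364/2.916
= 10.68

10.68


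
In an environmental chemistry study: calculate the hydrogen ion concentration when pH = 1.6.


[H+] = 10^(-pH) = 10^(-1.6)
= 2.51×10^-2 M

2.51×10^-2 M


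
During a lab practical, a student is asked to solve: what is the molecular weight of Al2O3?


M(Al2O3) = 2×26.98 + 3×16.0
= 53.96 + 48.0
= 101.96 g/mol

101.96 g/mol


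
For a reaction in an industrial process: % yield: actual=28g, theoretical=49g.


% yield = actual/theoretical × 100
= 28/49 × 100
= 57.14%

57.14%


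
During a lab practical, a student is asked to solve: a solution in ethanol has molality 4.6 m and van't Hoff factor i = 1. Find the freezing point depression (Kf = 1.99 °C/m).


ΔTf = Kf × m × i
= 1.99 × 4.6 × 1
= 9.154 °C

9.154 °C


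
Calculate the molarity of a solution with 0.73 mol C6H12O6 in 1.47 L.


M = n/V = 0.73/1.47 = 0.497 mol/L

0.497 M


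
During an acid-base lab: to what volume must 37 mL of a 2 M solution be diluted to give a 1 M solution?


C1V1 = C2V2
2 × 37 = 1 × V2
V2 = 74/1 = 74.0 mL

74.0 mL


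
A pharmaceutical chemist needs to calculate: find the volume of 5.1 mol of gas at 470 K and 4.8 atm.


PV = nRT  (R = 0.08206 L·atm/(mol·K))
V = nRT/P = 5.1×0.08206×470/4.8
= 40.979 L

40.979 L


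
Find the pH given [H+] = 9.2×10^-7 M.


pH = -log10([H+]) = -log10(9.2×10^-7)
= 7 - log10(9.2)
= 7 - 0.96
= 6.04

6.04


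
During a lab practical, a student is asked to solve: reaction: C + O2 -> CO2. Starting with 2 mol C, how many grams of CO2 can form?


Mole ratio CO2:C = 1:1
n(CO2) = 2 × 1/1 = 2.000 mol
mass = 2.000 × 44.01 = 88.02 g

88.02 g


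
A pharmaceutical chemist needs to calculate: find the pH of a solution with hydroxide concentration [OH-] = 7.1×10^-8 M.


pOH = -log10([OH-]) = -log10(7.1×10^-8)
= 8 - log10(7.1) = 7.15
pH = 14 - pOH = 14 - 7.15 = 6.85

6.85


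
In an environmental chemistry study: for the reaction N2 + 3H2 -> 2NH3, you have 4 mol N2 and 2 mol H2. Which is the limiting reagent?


Mole ratio available / coefficient:
  N2: 4/1 = 4.000
  H2: 2/3 = 0.667
Smaller ratio is limiting.

H2


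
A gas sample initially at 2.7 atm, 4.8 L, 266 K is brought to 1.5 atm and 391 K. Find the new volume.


P1V1/T1 = P2V2/T2
V2 = P1V1T2/(T1P2)
= 2.7×4.8×391/(266×1.5)
= 12.7 L

12.7 L


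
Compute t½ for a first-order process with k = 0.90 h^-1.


t½ = ln2/k = 0.693147/(0.90 h^-1)
= 0.7702 h

0.7702 h


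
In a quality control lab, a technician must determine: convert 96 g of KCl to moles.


M(KCl) = 74.55 g/mol
n = mass/M = 96/74.55 = 1.2877 mol

1.2877 mol


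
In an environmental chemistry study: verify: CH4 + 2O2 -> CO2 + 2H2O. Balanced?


Equation: CH4 + 2O2 -> CO2 + 2H2O
Check atoms: C: 1=1, H: 4=4, O: 4=4
Balanced

Yes, balanced


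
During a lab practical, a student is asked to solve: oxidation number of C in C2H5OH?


2x + 6(+1) + (-2) = 0, so x = -2
Oxidation number: -2

-2


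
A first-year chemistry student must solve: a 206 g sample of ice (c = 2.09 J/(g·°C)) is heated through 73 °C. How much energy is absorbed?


q = mcΔT = 206 × 2.09 × 73
= 31429.42 J

31429.42 J


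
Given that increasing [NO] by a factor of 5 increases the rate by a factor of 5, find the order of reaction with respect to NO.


rate ∝ [NO]^n
5^n = 5 → n = 1
Order in NO: 1

1


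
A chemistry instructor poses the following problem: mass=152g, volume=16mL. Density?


ρ = mass/volume
= 152/16
= 9.5 g/mL

9.5 g/mL


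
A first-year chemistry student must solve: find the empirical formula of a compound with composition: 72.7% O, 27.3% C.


Assume 100 g sample. Moles of each element:
  O: 72.7/16.0 = 4.544 mol
  C: 27.3/12.01 = 2.273 mol
Divide by smallest (2.273):
  O: 4.544/2.273 = 2.0
  C: 2.273/2.273 = 1.0
Empirical formula: CO2

CO2


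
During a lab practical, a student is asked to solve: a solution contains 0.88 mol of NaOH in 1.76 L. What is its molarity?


M = n/V = 0.88/1.76 = 0.500 mol/L

0.500 M


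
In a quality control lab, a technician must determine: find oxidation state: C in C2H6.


2x + 6(+1) = 0, so x = -3
Oxidation number: -3

-3


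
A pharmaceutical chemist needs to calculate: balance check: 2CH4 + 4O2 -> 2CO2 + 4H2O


Equation: 2CH4 + 4O2 -> 2CO2 + 4H2O
Check atoms: C: 2=2, H: 8=8, O: 8=8
Balanced

Yes, balanced


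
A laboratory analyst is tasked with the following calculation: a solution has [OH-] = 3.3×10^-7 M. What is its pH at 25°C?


pOH = -log10([OH-]) = -log10(3.3×10^-7)
= 7 - log10(3.3) = 6.48
pH = 14 - pOH = 14 - 6.48 = 7.52

7.52


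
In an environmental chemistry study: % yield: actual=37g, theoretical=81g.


% yield = actual/theoretical × 100
= 37/81 × 100
= 45.68%

45.68%


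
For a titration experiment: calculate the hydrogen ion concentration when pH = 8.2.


[H+] = 10^(-pH) = 10^(-8.2)
= 6.31×10^-9 M

6.31×10^-9 M


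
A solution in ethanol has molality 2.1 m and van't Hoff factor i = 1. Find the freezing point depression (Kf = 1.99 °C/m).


ΔTf = Kf × m × i
= 1.99 × 2.1 × 1
= 4.179 °C

4.179 °C


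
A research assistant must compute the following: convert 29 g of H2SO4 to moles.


M(H2SO4) = 98.09 g/mol
n = mass/M = 29/98.09 = 0.2956 mol

0.2956 mol


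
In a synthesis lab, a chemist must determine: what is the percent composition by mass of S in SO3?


M(SO3) = 1×32.07 + 3×16.0 = 80.07 g/mol
Mass of S = 1 × 32.07 = 32.07 g/mol
% S = 32.07/80.07 × 100 = 40.05%

40.05%


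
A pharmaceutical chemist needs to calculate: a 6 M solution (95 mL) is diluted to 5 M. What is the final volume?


C1V1 = C2V2
6 × 95 = 5 × V2
V2 = 570/5 = 114.0 mL

114.0 mL


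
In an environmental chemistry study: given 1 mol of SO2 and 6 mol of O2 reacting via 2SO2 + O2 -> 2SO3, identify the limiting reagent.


Mole ratio available / coefficient:
  SO2: 1/2 = 0.500
  O2: 6/1 = 6.000
Smaller ratio is limiting.

SO2


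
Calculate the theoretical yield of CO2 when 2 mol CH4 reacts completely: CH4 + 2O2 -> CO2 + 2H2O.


Mole ratio CO2:CH4 = 1:1
n(CO2) = 2 × 1/1 = 2.000 mol
mass = 2.000 × 44.01 = 88.02 g

88.02 g


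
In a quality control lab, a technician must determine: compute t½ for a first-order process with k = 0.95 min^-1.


t½ = ln2/k = 0.693147/(0.95 min^-1)
= 0.7296 min

0.7296 min


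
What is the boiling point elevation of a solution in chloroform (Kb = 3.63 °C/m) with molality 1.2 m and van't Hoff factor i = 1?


ΔTb = Kb × m × i
= 3.63 × 1.2 × 1
= 4.356 °C

4.356 °C


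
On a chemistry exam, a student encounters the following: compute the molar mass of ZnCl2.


M(ZnCl2) = 1×65.38 + 2×35.45
= 65.38 + 70.9
= 136.28 g/mol

136.28 g/mol


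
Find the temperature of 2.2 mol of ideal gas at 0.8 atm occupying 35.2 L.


PV = nRT  (R = 0.08206 L·atm/(mol·K))
T = PV/(nR) = 0.8×35.2/(2.2×0.08206)
= 28.16/0.180532
= 155.98 K

155.98 K


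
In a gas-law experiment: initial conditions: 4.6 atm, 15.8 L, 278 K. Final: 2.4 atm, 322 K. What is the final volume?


P1V1/T1 = P2V2/T2
V2 = P1V1T2/(T1P2)
= 4.6×15.8×322/(278×2.4)
= 35.076 L

35.076 L


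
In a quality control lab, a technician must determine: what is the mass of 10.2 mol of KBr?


M(KBr) = 119.0 g/mol
mass = n × M = 10.2 × 119.0 = 1213.80 g

1213.80 g


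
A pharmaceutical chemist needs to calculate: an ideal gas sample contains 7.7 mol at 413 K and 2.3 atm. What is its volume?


PV = nRT  (R = 0.08206 L·atm/(mol·K))
V = nRT/P = 7.7×0.08206×413/2.3
= 113.46 L

113.46 L


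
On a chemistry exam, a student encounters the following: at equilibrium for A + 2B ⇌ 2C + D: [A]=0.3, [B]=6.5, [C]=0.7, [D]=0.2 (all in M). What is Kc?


Kc = [C]^2[D]/([A][B]^2)
= (0.7^2 × 0.2^1)/(0.3^1 × 6.5^2)
= 0.098/12.675
= 0.007732

0.007732


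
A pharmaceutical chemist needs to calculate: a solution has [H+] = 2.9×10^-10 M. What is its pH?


pH = -log10([H+]) = -log10(2.9×10^-10)
= 10 - log10(2.9)
= 10 - 0.46
= 9.54

9.54


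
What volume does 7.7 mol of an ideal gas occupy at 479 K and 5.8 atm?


PV = nRT  (R = 0.08206 L·atm/(mol·K))
V = nRT/P = 7.7×0.08206×479/5.8
= 52.183 L

52.183 L


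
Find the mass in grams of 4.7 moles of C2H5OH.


M(C2H5OH) = 46.07 g/mol
mass = n × M = 4.7 × 46.07 = 216.53 g

216.53 g


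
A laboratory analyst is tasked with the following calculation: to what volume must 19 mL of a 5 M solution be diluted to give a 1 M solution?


C1V1 = C2V2
5 × 19 = 1 × V2
V2 = 95/1 = 95.0 mL

95.0 mL


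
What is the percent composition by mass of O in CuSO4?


M(CuSO4) = 1×63.55 + 1×32.07 + 4×16.0 = 159.62 g/mol
Mass of O = 4 × 16.0 = 64.00 g/mol
% O = 64.00/159.62 × 100 = 40.10%

40.10%


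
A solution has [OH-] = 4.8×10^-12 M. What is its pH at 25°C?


pOH = -log10([OH-]) = -log10(4.8×10^-12)
= 12 - log10(4.8) = 11.32
pH = 14 - pOH = 14 - 11.32 = 2.68

2.68


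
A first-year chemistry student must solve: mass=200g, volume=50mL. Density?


ρ = mass/volume
= 200/50
= 4.0 g/mL

4.0 g/mL


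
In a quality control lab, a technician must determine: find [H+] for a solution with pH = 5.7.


[H+] = 10^(-pH) = 10^(-5.7)
= 2.0×10^-6 M

2.0×10^-6 M


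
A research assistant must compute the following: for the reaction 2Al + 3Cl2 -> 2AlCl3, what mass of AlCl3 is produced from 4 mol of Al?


Mole ratio AlCl3:Al = 2:2
n(AlCl3) = 4 × 2/2 = 4.000 mol
mass = 4.000 × 133.33 = 533.32 g

533.32 g


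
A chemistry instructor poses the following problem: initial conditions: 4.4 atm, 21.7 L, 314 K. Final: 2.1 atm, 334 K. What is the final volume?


P1V1/T1 = P2V2/T2
V2 = P1V1T2/(T1P2)
= 4.4×21.7×334/(314×2.1)
= 48.363 L

48.363 L


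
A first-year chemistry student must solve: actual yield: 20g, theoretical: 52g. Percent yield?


% yield = actual/theoretical × 100
= 20/52 × 100
= 38.46%

38.46%


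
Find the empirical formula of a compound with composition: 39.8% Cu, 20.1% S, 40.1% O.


Assume 100 g sample. Moles of each element:
  Cu: 39.8/63.55 = 0.626 mol
  S: 20.1/32.07 = 0.627 mol
  O: 40.1/16.0 = 2.506 mol
Divide by smallest (0.626):
  Cu: 0.626/0.626 = 1.0
  S: 0.627/0.626 = 1.0
  O: 2.506/0.626 = 4.0
Empirical formula: CuSO4

CuSO4


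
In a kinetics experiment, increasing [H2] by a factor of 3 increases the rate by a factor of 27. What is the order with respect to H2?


rate ∝ [H2]^n
3^n = 27 → n = 3
Order in H2: 3

3


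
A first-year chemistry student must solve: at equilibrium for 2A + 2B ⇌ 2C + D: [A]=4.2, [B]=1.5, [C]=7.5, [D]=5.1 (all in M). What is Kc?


Kc = [C]^2[D]/([A]^2[B]^2)
= (7.5^2 × 5.1^1)/(4.2^2 × 1.5^2)
= 286.875/39.69
= 7.228

7.228


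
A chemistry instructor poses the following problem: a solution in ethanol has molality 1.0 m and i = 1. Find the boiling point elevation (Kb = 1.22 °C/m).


ΔTb = Kb × m × i
= 1.22 × 1.0 × 1
= 1.22 °C

1.22 °C


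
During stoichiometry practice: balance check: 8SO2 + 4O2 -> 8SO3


Equation: 8SO2 + 4O2 -> 8SO3
Check atoms: O: 24=24, S: 8=8
Balanced

Yes, balanced


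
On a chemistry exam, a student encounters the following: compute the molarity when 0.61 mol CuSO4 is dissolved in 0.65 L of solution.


M = n/V = 0.61/0.65 = 0.938 mol/L

0.938 M


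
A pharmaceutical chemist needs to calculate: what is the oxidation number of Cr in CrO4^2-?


x + 4(-2) = -2, so x = +6
Oxidation number: +6

+6


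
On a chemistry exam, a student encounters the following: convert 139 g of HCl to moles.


M(HCl) = 36.46 g/mol
n = mass/M = 139/36.46 = 3.8124 mol

3.8124 mol


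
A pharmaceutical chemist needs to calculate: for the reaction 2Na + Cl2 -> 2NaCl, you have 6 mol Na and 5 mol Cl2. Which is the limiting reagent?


Mole ratio available / coefficient:
  Na: 6/2 = 3.000
  Cl2: 5/1 = 5.000
Smaller ratio is limiting.

Na


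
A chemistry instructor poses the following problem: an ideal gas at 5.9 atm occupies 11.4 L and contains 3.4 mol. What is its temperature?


PV = nRT  (R = 0.08206 L·atm/(mol·K))
T = PV/(nR) = 5.9×11.4/(3.4×0.08206)
= 67.26/0.279004
= 241.07 K

241.07 K


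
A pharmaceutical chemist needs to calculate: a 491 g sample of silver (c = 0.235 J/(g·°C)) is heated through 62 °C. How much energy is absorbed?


q = mcΔT = 491 × 0.235 × 62
= 7153.87 J

7153.87 J


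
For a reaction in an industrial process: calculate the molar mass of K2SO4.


M(K2SO4) = 2×39.1 + 1×32.07 + 4×16.0
= 78.2 + 32.07 + 64.0
= 174.27 g/mol

174.27 g/mol


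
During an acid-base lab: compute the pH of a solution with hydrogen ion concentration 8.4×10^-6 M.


pH = -log10([H+]) = -log10(8.4×10^-6)
= 6 - log10(8.4)
= 6 - 0.92
= 5.08

5.08


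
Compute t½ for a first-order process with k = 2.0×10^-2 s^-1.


t½ = ln2/k = 0.693147/(2.0×10^-2 s^-1)
= 34.66 s

34.66 s


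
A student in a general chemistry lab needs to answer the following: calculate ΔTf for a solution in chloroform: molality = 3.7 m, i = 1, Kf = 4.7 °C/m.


ΔTf = Kf × m × i
= 4.7 × 3.7 × 1
= 17.39 °C

17.39 °C


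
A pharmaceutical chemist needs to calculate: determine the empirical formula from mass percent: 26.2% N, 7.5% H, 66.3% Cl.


Assume 100 g sample. Moles of each element:
  N: 26.2/14.01 = 1.87 mol
  H: 7.5/1.008 = 7.44 mol
  Cl: 66.3/35.45 = 1.87 mol
Divide by smallest (1.87):
  N: 1.87/1.87 = 1.0
  H: 7.44/1.87 = 3.98
  Cl: 1.87/1.87 = 1.0
Empirical formula: NH4Cl

NH4Cl


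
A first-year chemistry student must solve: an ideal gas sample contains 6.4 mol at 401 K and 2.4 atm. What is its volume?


PV = nRT  (R = 0.08206 L·atm/(mol·K))
V = nRT/P = 6.4×0.08206×401/2.4
= 87.749 L

87.749 L


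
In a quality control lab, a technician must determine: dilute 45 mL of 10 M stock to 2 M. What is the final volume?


C1V1 = C2V2
10 × 45 = 2 × V2
V2 = 450/2 = 225.0 mL

225.0 mL


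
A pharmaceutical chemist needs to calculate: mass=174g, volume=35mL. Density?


ρ = mass/volume
= 174/35
= 4.971 g/mL

4.971 g/mL


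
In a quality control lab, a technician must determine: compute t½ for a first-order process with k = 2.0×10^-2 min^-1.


t½ = ln2/k = 0.693147/(2.0×10^-2 min^-1)
= 34.66 min

34.66 min


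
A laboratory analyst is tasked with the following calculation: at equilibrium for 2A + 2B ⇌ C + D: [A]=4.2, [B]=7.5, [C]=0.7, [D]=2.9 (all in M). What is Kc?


Kc = [C][D]/([A]^2[B]^2)
= (0.7^1 × 2.9^1)/(4.2^2 × 7.5^2)
= 2.03/992.25
= 0.002046

0.002046


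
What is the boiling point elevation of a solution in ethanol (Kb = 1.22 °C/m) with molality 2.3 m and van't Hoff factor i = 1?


ΔTb = Kb × m × i
= 1.22 × 2.3 × 1
= 2.806 °C

2.806 °C


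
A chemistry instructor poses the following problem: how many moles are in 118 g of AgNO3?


M(AgNO3) = 169.88 g/mol
n = mass/M = 118/169.88 = 0.6946 mol

0.6946 mol


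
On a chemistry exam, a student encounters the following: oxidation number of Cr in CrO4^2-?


x + 4(-2) = -2, so x = +6
Oxidation number: +6

+6


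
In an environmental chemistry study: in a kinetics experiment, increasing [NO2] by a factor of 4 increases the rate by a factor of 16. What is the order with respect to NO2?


rate ∝ [NO2]^n
4^n = 16 → n = 2
Order in NO2: 2

2


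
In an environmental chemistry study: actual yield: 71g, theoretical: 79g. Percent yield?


% yield = actual/theoretical × 100
= 71/79 × 100
= 89.87%

89.87%


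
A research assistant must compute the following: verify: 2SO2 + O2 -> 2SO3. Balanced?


Equation: 2SO2 + O2 -> 2SO3
Check atoms: O: 6=6, S: 2=2
Balanced

Yes, balanced


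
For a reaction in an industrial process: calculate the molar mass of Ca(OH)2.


M(Ca(OH)2) = 1×40.08 + 2×16.0 + 2×1.008
= 40.08 + 32.0 + 2.02
= 74.1 g/mol

74.1 g/mol


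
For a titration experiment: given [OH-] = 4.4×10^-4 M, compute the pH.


pOH = -log10([OH-]) = -log10(4.4×10^-4)
= 4 - log10(4.4) = 3.36
pH = 14 - pOH = 14 - 3.36 = 10.64

10.64


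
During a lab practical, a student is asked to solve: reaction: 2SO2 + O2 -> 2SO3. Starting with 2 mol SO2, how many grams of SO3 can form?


Mole ratio SO3:SO2 = 2:2
n(SO3) = 2 × 2/2 = 2.000 mol
mass = 2.000 × 80.07 = 160.14 g

160.14 g


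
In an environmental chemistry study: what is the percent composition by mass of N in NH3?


M(NH3) = 1×14.01 + 3×1.008 = 17.034 g/mol
Mass of N = 1 × 14.01 = 14.01 g/mol
% N = 14.01/17.034 × 100 = 82.25%

82.25%


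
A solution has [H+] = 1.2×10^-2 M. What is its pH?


pH = -log10([H+]) = -log10(1.2×10^-2)
= 2 - log10(1.2)
= 2 - 0.08
= 1.92

1.92


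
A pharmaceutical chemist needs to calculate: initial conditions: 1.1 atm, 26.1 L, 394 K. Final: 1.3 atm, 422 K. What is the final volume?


P1V1/T1 = P2V2/T2
V2 = P1V1T2/(T1P2)
= 1.1×26.1×422/(394×1.3)
= 23.654 L

23.654 L


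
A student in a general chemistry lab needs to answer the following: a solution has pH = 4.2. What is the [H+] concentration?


[H+] = 10^(-pH) = 10^(-4.2)
= 6.31×10^-5 M

6.31×10^-5 M


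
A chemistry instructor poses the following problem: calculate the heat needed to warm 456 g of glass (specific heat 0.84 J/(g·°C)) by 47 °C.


q = mcΔT = 456 × 0.84 × 47
= 18002.88 J

18002.88 J


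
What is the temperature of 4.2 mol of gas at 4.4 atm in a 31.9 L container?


PV = nRT  (R = 0.08206 L·atm/(mol·K))
T = PV/(nR) = 4.4×31.9/(4.2×0.08206)
= 140.36/0.344652
= 407.25 K

407.25 K


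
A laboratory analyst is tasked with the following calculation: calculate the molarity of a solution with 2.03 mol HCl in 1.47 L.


M = n/V = 2.03/1.47 = 1.381 mol/L

1.381 M


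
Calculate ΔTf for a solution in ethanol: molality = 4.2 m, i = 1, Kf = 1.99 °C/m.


ΔTf = Kf × m × i
= 1.99 × 4.2 × 1
= 8.358 °C

8.358 °C


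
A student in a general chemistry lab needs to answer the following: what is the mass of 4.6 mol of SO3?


M(SO3) = 80.07 g/mol
mass = n × M = 4.6 × 80.07 = 368.32 g

368.32 g


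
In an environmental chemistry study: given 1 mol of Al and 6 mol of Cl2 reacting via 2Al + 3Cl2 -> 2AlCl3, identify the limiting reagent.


Mole ratio available / coefficient:
  Al: 1/2 = 0.500
  Cl2: 6/3 = 2.000
Smaller ratio is limiting.

Al


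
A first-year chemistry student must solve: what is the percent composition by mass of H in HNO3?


M(HNO3) = 1×1.008 + 1×14.01 + 3×16.0 = 63.018 g/mol
Mass of H = 1 × 1.008 = 1.008 g/mol
% H = 1.008/63.018 × 100 = 1.60%

1.60%


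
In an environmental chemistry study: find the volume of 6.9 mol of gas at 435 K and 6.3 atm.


PV = nRT  (R = 0.08206 L·atm/(mol·K))
V = nRT/P = 6.9×0.08206×435/6.3
= 39.096 L

39.096 L


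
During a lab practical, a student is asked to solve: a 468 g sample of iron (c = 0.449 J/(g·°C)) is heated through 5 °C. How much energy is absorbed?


q = mcΔT = 468 × 0.449 × 5
= 1050.66 J

1050.66 J


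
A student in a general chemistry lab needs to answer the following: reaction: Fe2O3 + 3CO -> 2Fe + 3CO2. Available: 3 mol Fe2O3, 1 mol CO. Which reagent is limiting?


Mole ratio available / coefficient:
  Fe2O3: 3/1 = 3.000
  CO: 1/3 = 0.333
Smaller ratio is limiting.

CO


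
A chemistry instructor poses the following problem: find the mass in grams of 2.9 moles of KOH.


M(KOH) = 56.11 g/mol
mass = n × M = 2.9 × 56.11 = 162.72 g

162.72 g


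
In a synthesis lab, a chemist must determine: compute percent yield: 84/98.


% yield = actual/theoretical × 100
= 84/98 × 100
= 85.71%

85.71%


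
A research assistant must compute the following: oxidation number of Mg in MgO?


Group 2 metal: +2
Oxidation number: +2

+2


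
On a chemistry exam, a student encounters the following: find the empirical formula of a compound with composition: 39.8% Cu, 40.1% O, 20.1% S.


Assume 100 g sample. Moles of each element:
  Cu: 39.8/63.55 = 0.626 mol
  O: 40.1/16.0 = 2.506 mol
  S: 20.1/32.07 = 0.627 mol
Divide by smallest (0.626):
  Cu: 0.626/0.626 = 1.0
  O: 2.506/0.626 = 4.0
  S: 0.627/0.626 = 1.0
Empirical formula: CuSO4

CuSO4


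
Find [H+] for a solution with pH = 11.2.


[H+] = 10^(-pH) = 10^(-11.2)
= 6.31×10^-12 M

6.31×10^-12 M


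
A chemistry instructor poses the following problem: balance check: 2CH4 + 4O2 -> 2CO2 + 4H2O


Equation: 2CH4 + 4O2 -> 2CO2 + 4H2O
Check atoms: C: 2=2, H: 8=8, O: 8=8
Balanced

Yes, balanced


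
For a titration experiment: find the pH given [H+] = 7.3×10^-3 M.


pH = -log10([H+]) = -log10(7.3×10^-3)
= 3 - log10(7.3)
= 3 - 0.86
= 2.14

2.14


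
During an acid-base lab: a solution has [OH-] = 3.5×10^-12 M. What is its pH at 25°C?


pOH = -log10([OH-]) = -log10(3.5×10^-12)
= 12 - log10(3.5) = 11.46
pH = 14 - pOH = 14 - 11.46 = 2.54

2.54


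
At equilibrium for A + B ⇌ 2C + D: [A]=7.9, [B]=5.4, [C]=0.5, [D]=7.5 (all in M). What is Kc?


Kc = [C]^2[D]/([A][B])
= (0.5^2 × 7.5^1)/(7.9^1 × 5.4^1)
= 1.875/42.66
= 0.04395

0.04395


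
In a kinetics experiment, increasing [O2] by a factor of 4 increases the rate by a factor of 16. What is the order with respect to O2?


rate ∝ [O2]^n
4^n = 16 → n = 2
Order in O2: 2

2


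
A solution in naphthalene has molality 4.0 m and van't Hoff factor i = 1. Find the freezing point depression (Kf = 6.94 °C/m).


ΔTf = Kf × m × i
= 6.94 × 4.0 × 1
= 27.76 °C

27.76 °C


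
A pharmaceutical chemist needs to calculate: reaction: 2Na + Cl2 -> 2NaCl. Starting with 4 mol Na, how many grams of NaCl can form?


Mole ratio NaCl:Na = 2:2
n(NaCl) = 4 × 2/2 = 4.000 mol
mass = 4.000 × 58.44 = 233.76 g

233.76 g


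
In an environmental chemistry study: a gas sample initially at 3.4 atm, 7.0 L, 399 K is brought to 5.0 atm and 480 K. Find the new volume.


P1V1/T1 = P2V2/T2
V2 = P1V1T2/(T1P2)
= 3.4×7.0×480/(399×5.0)
= 5.726 L

5.726 L


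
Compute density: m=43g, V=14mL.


ρ = mass/volume
= 43/14
= 3.071 g/mL

3.071 g/mL


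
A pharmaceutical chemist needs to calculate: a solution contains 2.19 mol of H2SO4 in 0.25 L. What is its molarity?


M = n/V = 2.19/0.25 = 8.760 mol/L

8.760 M


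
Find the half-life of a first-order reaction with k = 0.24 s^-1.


t½ = ln2/k = 0.693147/(0.24 s^-1)
= 2.888 s

2.888 s


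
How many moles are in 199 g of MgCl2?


M(MgCl2) = 95.21 g/mol
n = mass/M = 199/95.21 = 2.0901 mol

2.0901 mol


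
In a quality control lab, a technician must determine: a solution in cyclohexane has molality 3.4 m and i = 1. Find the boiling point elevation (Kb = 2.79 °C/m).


ΔTb = Kb × m × i
= 2.79 × 3.4 × 1
= 9.486 °C

9.486 °C


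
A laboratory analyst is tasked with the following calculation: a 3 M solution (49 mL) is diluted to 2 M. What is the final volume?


C1V1 = C2V2
3 × 49 = 2 × V2
V2 = 147/2 = 73.5 mL

73.5 mL


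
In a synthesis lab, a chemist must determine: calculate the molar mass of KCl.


M(KCl) = 1×39.1 + 1×35.45
= 39.1 + 35.45
= 74.55 g/mol

74.55 g/mol


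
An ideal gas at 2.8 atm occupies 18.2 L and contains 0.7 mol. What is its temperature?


PV = nRT  (R = 0.08206 L·atm/(mol·K))
T = PV/(nR) = 2.8×18.2/(0.7×0.08206)
= 50.96/0.057442
= 887.16 K

887.16 K


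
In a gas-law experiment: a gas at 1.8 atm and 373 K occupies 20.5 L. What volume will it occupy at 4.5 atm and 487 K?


P1V1/T1 = P2V2/T2
V2 = P1V1T2/(T1P2)
= 1.8×20.5×487/(373×4.5)
= 10.706 L

10.706 L


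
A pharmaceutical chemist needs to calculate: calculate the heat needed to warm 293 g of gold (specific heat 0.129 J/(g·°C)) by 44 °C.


q = mcΔT = 293 × 0.129 × 44
= 1663.07 J

1663.07 J


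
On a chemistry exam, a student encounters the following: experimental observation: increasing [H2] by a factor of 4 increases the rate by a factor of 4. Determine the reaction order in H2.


rate ∝ [H2]^n
4^n = 4 → n = 1
Order in H2: 1

1
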